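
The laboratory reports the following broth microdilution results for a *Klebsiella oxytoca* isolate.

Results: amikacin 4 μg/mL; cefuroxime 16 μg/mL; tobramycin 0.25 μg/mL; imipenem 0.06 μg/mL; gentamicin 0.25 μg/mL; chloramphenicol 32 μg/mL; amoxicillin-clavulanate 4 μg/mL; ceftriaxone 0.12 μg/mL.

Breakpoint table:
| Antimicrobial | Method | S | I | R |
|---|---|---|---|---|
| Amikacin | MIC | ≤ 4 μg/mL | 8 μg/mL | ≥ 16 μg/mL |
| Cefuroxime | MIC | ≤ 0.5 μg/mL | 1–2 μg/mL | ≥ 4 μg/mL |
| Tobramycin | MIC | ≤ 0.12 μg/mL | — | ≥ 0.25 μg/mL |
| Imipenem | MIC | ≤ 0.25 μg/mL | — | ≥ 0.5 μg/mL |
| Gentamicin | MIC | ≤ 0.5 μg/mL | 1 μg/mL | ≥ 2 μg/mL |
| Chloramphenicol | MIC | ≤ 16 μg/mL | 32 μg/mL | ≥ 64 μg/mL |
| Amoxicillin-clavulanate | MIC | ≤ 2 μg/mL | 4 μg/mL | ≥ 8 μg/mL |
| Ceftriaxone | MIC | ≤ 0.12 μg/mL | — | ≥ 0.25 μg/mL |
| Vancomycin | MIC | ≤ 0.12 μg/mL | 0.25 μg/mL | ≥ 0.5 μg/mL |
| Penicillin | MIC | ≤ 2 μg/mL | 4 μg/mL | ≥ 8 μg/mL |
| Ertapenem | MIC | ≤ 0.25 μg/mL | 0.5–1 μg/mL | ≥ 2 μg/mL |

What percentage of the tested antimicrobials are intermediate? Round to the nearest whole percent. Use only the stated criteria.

25%

Amikacin (4 μg/mL) ≤ 4 μg/mL ⇒ S
Cefuroxime 16 μg/mL: ≥ 4 μg/mL → resistant
Tobramycin: 0.25 μg/mL is ≥ 0.25 μg/mL — Resistant
Imipenem 0.06 μg/mL: ≤ 0.25 μg/mL → susceptible
Gentamicin (0.25 μg/mL) ≤ 0.5 μg/mL → Susceptible
Chloramphenicol 32 μg/mL: = 32 μg/mL — I
Amoxicillin-clavulanate: 4 μg/mL is = 4 μg/mL ⇒ intermediate
Ceftriaxone: 0.12 μg/mL is ≤ 0.12 μg/mL ⇒ Susceptible
Intermediate: 2/8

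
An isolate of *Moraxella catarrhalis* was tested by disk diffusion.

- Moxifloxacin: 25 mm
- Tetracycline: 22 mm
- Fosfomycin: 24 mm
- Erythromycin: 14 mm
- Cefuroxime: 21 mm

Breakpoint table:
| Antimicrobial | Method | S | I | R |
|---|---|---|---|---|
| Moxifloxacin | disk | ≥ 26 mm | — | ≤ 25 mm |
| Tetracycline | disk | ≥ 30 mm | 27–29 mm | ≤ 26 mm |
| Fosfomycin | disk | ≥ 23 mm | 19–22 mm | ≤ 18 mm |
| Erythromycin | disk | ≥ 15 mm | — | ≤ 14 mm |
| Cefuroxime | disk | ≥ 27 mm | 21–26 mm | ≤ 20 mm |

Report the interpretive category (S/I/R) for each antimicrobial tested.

R, R, S, R, I

Moxifloxacin: 25 mm is ≤ 25 mm ⇒ R
Tetracycline 22 mm: ≤ 26 mm — resistant
Fosfomycin: 24 mm is ≥ 23 mm — Susceptible
Erythromycin 14 mm: ≤ 14 mm — Resistant
Cefuroxime: 21 mm is in 21–26 mm — Intermediate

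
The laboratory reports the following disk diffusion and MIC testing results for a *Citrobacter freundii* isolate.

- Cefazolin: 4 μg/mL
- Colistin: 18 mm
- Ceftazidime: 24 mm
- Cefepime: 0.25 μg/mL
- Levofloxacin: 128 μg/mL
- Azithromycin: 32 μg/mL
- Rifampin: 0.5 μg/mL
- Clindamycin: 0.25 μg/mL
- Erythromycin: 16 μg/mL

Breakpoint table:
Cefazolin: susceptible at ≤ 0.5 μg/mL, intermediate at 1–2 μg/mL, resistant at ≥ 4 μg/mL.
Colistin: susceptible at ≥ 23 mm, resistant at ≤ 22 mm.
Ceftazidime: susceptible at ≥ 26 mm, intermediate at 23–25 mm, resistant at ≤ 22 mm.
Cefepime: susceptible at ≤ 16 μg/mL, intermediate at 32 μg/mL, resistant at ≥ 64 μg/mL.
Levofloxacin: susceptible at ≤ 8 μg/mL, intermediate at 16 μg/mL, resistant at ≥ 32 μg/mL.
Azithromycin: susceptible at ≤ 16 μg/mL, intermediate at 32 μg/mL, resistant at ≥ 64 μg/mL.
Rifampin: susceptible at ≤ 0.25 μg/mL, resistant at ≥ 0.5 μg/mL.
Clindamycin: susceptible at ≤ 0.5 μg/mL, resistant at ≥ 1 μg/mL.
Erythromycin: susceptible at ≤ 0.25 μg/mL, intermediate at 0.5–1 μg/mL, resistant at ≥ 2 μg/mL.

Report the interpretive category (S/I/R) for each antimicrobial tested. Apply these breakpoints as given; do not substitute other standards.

Cefazolin: 4 μg/mL is ≥ 4 μg/mL ⇒ Resistant
Colistin (18 mm) ≤ 22 mm → Resistant
Ceftazidime 24 mm: in 23–25 mm ⇒ Intermediate
Cefepime: 0.25 μg/mL is ≤ 16 μg/mL ⇒ Susceptible
Levofloxacin 128 μg/mL: ≥ 32 μg/mL — resistant
Azithromycin: 32 μg/mL is = 32 μg/mL ⇒ intermediate
Rifampin (0.5 μg/mL) ≥ 0.5 μg/mL → Resistant
Clindamycin 0.25 μg/mL: ≤ 0.5 μg/mL — Susceptible
Erythromycin 16 μg/mL: ≥ 2 μg/mL → R

R, R, I, S, R, I, R, S, R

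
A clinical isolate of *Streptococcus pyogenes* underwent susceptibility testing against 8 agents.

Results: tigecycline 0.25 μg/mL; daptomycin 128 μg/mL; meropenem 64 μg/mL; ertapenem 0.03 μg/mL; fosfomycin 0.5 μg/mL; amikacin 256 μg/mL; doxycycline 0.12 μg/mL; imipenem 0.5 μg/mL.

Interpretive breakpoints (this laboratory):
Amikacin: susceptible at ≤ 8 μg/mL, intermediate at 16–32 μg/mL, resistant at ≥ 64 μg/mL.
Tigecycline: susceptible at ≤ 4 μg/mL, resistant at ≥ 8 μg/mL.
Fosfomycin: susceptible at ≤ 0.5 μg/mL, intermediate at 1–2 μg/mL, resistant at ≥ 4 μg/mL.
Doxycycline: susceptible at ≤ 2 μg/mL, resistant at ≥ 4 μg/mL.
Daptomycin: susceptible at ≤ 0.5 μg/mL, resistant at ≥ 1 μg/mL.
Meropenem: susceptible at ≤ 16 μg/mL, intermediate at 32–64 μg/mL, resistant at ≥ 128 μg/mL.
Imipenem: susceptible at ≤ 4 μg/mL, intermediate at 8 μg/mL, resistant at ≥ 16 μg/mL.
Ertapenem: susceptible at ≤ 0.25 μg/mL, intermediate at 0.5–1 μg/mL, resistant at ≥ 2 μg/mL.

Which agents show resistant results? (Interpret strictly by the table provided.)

Tigecycline: 0.25 μg/mL is ≤ 4 μg/mL → S
Daptomycin 128 μg/mL: ≥ 1 μg/mL → resistant
Meropenem: 64 μg/mL is in 32–64 μg/mL → I
Ertapenem (0.03 μg/mL) ≤ 0.25 μg/mL — S
Fosfomycin 0.5 μg/mL: ≤ 0.5 μg/mL — Susceptible
Amikacin 256 μg/mL: ≥ 64 μg/mL → Resistant
Doxycycline: 0.12 μg/mL is ≤ 2 μg/mL — Susceptible
Imipenem (0.5 μg/mL) ≤ 4 μg/mL ⇒ susceptible

daptomycin, amikacin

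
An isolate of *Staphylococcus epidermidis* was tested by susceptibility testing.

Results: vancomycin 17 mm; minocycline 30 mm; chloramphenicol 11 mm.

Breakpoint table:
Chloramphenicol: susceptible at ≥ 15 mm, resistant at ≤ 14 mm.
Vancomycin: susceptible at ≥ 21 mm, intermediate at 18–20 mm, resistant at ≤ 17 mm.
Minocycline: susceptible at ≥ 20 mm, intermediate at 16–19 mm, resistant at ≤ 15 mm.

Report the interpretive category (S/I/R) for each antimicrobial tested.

R, S, R

Vancomycin: 17 mm is ≤ 17 mm — R
Minocycline: 30 mm is ≥ 20 mm — susceptible
Chloramphenicol (11 mm) ≤ 14 mm ⇒ resistant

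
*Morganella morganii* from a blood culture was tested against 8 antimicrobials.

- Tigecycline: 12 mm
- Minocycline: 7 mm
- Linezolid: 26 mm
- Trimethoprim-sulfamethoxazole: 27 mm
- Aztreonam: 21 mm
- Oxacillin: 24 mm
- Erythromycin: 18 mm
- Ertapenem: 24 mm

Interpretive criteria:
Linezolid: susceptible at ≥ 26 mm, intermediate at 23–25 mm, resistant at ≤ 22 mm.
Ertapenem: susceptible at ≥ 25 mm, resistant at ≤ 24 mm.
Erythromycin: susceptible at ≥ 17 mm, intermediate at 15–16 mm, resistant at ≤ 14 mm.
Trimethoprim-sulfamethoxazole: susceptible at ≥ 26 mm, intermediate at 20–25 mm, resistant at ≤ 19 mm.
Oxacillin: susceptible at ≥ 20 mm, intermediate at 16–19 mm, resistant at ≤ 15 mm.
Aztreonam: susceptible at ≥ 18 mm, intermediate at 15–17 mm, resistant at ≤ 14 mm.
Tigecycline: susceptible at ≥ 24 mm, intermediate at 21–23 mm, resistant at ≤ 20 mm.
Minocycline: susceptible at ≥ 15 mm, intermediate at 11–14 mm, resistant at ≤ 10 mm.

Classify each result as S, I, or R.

R, R, S, S, S, S, S, R

Tigecycline 12 mm: ≤ 20 mm ⇒ resistant
Minocycline: 7 mm is ≤ 10 mm — resistant
Linezolid (26 mm) ≥ 26 mm → susceptible
Trimethoprim-sulfamethoxazole 27 mm: ≥ 26 mm ⇒ S
Aztreonam (21 mm) ≥ 18 mm — susceptible
Oxacillin (24 mm) ≥ 20 mm — susceptible
Erythromycin: 18 mm is ≥ 17 mm → Susceptible
Ertapenem: 24 mm is ≤ 24 mm — Resistant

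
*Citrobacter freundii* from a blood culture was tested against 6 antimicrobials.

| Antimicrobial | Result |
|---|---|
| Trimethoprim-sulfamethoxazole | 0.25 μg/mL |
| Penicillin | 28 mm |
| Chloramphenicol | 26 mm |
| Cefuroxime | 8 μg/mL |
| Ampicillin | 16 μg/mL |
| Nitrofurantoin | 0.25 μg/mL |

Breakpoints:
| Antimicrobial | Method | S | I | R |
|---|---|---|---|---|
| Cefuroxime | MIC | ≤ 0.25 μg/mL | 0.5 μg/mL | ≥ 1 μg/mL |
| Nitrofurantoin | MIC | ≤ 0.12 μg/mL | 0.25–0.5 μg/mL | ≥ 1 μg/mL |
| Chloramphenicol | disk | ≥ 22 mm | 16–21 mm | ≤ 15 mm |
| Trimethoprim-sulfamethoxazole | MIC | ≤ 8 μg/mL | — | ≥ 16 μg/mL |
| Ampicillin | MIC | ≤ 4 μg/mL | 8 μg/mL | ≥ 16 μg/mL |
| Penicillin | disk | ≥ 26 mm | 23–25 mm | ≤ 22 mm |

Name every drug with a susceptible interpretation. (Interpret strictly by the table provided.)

Trimethoprim-sulfamethoxazole: 0.25 μg/mL is ≤ 8 μg/mL ⇒ Susceptible
Penicillin 28 mm: ≥ 26 mm → Susceptible
Chloramphenicol: 26 mm is ≥ 22 mm ⇒ susceptible
Cefuroxime (8 μg/mL) ≥ 1 μg/mL → R
Ampicillin 16 μg/mL: ≥ 16 μg/mL — R
Nitrofurantoin: 0.25 μg/mL is in 0.25–0.5 μg/mL ⇒ I

trimethoprim-sulfamethoxazole, penicillin, chloramphenicol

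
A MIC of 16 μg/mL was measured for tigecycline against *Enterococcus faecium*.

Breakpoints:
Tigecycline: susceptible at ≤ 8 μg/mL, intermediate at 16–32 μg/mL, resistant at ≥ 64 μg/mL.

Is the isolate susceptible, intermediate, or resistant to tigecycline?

Intermediate

Tigecycline: 16 μg/mL is in 16–32 μg/mL ⇒ Intermediate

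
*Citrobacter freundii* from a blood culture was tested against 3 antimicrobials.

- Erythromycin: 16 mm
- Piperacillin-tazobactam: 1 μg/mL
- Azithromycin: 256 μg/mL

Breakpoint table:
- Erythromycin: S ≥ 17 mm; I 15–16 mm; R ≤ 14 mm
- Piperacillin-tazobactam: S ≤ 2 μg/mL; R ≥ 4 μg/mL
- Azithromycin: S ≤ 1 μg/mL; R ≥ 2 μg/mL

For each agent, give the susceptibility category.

Erythromycin 16 mm: in 15–16 mm — Intermediate
Piperacillin-tazobactam 1 μg/mL: ≤ 2 μg/mL → S
Azithromycin 256 μg/mL: ≥ 2 μg/mL ⇒ Resistant

I, S, R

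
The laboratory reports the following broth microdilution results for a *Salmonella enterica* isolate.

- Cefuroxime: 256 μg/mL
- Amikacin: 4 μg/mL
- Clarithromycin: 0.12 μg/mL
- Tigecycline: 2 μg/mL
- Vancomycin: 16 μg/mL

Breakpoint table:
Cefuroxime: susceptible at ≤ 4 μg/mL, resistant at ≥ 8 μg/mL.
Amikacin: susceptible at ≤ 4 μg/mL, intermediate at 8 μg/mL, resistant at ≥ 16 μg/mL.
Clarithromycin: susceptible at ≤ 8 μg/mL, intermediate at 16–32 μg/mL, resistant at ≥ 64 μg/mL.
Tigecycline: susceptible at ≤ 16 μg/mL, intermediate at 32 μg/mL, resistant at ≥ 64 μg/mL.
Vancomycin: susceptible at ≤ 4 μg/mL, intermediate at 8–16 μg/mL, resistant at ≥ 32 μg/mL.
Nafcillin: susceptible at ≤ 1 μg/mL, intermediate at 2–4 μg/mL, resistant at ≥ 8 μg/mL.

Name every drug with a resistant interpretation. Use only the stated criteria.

cefuroxime

Cefuroxime (256 μg/mL) ≥ 8 μg/mL → resistant
Amikacin (4 μg/mL) ≤ 4 μg/mL → S
Clarithromycin (0.12 μg/mL) ≤ 8 μg/mL ⇒ Susceptible
Tigecycline (2 μg/mL) ≤ 16 μg/mL — S
Vancomycin (16 μg/mL) in 8–16 μg/mL → intermediate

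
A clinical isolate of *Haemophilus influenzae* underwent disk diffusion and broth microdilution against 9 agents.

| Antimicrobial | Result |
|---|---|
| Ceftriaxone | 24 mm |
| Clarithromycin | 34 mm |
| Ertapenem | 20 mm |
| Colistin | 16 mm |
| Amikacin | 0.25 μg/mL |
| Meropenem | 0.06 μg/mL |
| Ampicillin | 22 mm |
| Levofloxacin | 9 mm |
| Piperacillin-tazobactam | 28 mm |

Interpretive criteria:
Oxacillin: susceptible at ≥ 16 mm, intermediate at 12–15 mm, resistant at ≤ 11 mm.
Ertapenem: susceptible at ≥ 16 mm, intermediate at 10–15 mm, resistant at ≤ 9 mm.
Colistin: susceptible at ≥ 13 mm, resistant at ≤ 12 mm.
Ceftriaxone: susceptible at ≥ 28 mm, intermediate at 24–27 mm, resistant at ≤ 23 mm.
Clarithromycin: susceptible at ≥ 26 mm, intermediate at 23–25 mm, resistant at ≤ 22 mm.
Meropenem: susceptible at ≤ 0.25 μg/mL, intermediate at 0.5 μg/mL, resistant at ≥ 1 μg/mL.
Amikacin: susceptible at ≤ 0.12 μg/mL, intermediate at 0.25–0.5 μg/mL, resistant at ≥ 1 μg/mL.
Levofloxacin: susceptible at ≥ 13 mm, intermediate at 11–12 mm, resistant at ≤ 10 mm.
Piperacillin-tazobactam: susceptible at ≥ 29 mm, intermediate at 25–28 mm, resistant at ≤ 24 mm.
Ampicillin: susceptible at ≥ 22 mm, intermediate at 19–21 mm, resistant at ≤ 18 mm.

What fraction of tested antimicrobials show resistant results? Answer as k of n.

1 of 9

Ceftriaxone (24 mm) in 24–27 mm ⇒ intermediate
Clarithromycin 34 mm: ≥ 26 mm — susceptible
Ertapenem (20 mm) ≥ 16 mm — Susceptible
Colistin: 16 mm is ≥ 13 mm ⇒ Susceptible
Amikacin: 0.25 μg/mL is in 0.25–0.5 μg/mL — intermediate
Meropenem 0.06 μg/mL: ≤ 0.25 μg/mL ⇒ susceptible
Ampicillin: 22 mm is ≥ 22 mm → Susceptible
Levofloxacin 9 mm: ≤ 10 mm — R
Piperacillin-tazobactam: 28 mm is in 25–28 mm ⇒ Intermediate
Resistant: 1/9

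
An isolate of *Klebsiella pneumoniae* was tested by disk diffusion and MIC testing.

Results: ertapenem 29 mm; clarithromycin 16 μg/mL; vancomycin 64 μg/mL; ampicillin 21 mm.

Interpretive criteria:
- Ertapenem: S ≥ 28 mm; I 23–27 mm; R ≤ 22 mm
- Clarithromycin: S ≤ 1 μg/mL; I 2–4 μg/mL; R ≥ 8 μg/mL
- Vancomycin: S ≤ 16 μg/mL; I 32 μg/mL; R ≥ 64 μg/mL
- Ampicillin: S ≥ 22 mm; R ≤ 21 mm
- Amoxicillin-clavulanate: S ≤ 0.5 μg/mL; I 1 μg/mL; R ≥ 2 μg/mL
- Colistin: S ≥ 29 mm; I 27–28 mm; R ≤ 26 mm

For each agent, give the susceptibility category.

Ertapenem (29 mm) ≥ 28 mm ⇒ susceptible
Clarithromycin (16 μg/mL) ≥ 8 μg/mL — resistant
Vancomycin: 64 μg/mL is ≥ 64 μg/mL ⇒ resistant
Ampicillin 21 mm: ≤ 21 mm ⇒ Resistant

S, R, R, R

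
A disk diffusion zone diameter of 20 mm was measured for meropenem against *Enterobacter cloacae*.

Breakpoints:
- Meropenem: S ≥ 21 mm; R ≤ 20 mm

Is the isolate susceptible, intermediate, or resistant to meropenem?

Meropenem: 20 mm is ≤ 20 mm ⇒ resistant

R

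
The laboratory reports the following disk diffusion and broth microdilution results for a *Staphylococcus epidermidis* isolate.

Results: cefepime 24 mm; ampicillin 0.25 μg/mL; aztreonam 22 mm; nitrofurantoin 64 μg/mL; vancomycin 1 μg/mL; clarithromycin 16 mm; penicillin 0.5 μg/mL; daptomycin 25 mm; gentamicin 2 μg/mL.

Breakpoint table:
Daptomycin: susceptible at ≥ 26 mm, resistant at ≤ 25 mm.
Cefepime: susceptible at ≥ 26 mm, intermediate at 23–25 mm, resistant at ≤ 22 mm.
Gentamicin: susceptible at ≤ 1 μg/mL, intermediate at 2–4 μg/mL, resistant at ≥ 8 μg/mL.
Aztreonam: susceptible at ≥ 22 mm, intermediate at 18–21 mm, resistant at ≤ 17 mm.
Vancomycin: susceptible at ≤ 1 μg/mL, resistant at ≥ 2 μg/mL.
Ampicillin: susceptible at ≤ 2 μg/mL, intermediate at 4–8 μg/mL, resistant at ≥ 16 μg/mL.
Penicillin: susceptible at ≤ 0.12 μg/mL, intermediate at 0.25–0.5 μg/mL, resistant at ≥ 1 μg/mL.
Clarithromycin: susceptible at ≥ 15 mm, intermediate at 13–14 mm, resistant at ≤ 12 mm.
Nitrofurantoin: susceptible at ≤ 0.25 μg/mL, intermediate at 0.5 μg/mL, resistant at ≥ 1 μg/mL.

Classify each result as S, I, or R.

Cefepime: 24 mm is in 23–25 mm → Intermediate
Ampicillin: 0.25 μg/mL is ≤ 2 μg/mL ⇒ S
Aztreonam 22 mm: ≥ 22 mm ⇒ S
Nitrofurantoin 64 μg/mL: ≥ 1 μg/mL ⇒ resistant
Vancomycin (1 μg/mL) ≤ 1 μg/mL — susceptible
Clarithromycin 16 mm: ≥ 15 mm ⇒ Susceptible
Penicillin (0.5 μg/mL) in 0.25–0.5 μg/mL ⇒ Intermediate
Daptomycin: 25 mm is ≤ 25 mm → Resistant
Gentamicin (2 μg/mL) in 2–4 μg/mL ⇒ Intermediate

I, S, S, R, S, S, I, R, I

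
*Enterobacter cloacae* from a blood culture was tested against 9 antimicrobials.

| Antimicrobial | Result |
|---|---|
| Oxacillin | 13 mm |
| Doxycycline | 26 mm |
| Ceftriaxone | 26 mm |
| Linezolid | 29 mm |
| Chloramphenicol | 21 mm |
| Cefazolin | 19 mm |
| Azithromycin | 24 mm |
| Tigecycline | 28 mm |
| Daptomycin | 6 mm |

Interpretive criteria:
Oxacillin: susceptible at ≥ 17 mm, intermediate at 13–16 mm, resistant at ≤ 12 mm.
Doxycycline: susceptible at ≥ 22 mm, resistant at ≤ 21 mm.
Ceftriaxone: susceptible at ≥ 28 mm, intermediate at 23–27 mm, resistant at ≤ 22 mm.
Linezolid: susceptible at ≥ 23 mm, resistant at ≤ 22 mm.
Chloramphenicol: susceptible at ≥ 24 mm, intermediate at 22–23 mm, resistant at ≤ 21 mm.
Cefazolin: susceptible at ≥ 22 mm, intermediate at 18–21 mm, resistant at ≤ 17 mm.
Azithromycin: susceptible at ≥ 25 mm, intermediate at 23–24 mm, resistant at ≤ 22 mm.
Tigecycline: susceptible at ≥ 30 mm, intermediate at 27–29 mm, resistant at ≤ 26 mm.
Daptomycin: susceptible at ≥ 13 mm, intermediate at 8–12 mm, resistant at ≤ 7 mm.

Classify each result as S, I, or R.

Oxacillin (13 mm) in 13–16 mm ⇒ I
Doxycycline: 26 mm is ≥ 22 mm — Susceptible
Ceftriaxone 26 mm: in 23–27 mm ⇒ Intermediate
Linezolid (29 mm) ≥ 23 mm ⇒ susceptible
Chloramphenicol (21 mm) ≤ 21 mm — resistant
Cefazolin: 19 mm is in 18–21 mm — intermediate
Azithromycin (24 mm) in 23–24 mm — intermediate
Tigecycline 28 mm: in 27–29 mm ⇒ intermediate
Daptomycin 6 mm: ≤ 7 mm — Resistant

I, S, I, S, R, I, I, I, R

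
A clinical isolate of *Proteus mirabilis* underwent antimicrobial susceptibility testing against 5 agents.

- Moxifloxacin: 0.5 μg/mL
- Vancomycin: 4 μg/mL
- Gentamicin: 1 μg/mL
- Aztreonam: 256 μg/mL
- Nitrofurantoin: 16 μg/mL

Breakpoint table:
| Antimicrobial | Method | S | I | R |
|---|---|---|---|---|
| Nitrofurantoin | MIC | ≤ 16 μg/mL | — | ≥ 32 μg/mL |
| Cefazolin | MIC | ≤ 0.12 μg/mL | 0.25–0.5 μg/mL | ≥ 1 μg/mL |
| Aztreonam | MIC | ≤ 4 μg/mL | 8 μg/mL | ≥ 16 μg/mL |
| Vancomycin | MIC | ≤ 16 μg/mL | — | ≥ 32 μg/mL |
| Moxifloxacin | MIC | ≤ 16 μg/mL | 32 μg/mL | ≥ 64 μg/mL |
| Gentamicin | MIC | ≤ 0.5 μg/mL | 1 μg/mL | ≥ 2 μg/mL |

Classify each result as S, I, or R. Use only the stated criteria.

Moxifloxacin: 0.5 μg/mL is ≤ 16 μg/mL — Susceptible
Vancomycin (4 μg/mL) ≤ 16 μg/mL ⇒ susceptible
Gentamicin (1 μg/mL) = 1 μg/mL — I
Aztreonam (256 μg/mL) ≥ 16 μg/mL → R
Nitrofurantoin (16 μg/mL) ≤ 16 μg/mL ⇒ susceptible

S, S, I, R, S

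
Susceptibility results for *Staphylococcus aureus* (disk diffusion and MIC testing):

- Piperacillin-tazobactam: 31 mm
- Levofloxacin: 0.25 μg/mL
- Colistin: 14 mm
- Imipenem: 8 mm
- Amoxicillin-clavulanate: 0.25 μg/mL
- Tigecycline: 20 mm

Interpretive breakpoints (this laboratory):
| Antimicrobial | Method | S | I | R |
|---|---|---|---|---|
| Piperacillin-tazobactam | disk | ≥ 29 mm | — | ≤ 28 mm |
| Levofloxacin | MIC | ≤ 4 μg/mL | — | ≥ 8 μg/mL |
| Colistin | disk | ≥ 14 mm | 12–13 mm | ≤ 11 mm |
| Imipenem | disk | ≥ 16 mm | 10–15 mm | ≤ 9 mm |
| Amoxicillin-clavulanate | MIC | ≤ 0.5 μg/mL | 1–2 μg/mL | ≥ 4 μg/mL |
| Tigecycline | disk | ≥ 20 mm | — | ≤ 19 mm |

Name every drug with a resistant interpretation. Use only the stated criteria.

Piperacillin-tazobactam 31 mm: ≥ 29 mm ⇒ Susceptible
Levofloxacin: 0.25 μg/mL is ≤ 4 μg/mL → susceptible
Colistin 14 mm: ≥ 14 mm ⇒ Susceptible
Imipenem: 8 mm is ≤ 9 mm → resistant
Amoxicillin-clavulanate (0.25 μg/mL) ≤ 0.5 μg/mL ⇒ Susceptible
Tigecycline: 20 mm is ≥ 20 mm → susceptible

imipenem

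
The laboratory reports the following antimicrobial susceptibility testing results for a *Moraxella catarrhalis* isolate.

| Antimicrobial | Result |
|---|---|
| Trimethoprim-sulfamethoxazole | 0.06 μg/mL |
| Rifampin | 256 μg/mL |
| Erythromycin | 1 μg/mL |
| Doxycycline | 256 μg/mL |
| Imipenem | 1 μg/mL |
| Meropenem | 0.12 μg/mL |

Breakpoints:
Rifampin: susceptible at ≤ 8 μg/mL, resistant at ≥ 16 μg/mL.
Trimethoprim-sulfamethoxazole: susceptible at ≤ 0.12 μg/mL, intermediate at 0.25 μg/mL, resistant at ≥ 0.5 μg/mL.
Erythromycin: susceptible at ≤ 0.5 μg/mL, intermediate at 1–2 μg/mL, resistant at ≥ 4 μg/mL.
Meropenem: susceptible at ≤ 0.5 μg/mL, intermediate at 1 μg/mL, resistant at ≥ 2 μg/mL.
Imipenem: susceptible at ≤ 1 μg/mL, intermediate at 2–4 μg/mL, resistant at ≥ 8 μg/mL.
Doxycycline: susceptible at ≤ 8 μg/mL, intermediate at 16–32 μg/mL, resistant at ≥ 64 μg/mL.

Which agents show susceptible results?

trimethoprim-sulfamethoxazole, imipenem, meropenem

Trimethoprim-sulfamethoxazole: 0.06 μg/mL is ≤ 0.12 μg/mL — S
Rifampin (256 μg/mL) ≥ 16 μg/mL → R
Erythromycin: 1 μg/mL is in 1–2 μg/mL — Intermediate
Doxycycline: 256 μg/mL is ≥ 64 μg/mL ⇒ resistant
Imipenem (1 μg/mL) ≤ 1 μg/mL → susceptible
Meropenem (0.12 μg/mL) ≤ 0.5 μg/mL — S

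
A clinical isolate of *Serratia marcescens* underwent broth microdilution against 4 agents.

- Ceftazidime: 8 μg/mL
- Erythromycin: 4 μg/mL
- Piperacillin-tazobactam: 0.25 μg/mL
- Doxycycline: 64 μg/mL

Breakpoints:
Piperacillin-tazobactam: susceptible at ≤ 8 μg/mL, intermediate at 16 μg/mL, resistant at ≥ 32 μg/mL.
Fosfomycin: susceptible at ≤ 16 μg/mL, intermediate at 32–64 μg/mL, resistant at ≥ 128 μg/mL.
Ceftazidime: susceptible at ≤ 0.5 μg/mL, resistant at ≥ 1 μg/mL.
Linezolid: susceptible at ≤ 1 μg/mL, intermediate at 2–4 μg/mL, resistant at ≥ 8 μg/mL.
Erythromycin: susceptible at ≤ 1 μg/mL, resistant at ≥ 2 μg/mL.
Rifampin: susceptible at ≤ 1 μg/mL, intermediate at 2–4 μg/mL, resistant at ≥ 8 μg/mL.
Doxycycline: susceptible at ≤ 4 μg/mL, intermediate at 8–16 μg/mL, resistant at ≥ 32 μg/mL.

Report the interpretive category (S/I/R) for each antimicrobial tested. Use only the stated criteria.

Ceftazidime (8 μg/mL) ≥ 1 μg/mL ⇒ resistant
Erythromycin: 4 μg/mL is ≥ 2 μg/mL — R
Piperacillin-tazobactam (0.25 μg/mL) ≤ 8 μg/mL — susceptible
Doxycycline 64 μg/mL: ≥ 32 μg/mL ⇒ R

R, R, S, R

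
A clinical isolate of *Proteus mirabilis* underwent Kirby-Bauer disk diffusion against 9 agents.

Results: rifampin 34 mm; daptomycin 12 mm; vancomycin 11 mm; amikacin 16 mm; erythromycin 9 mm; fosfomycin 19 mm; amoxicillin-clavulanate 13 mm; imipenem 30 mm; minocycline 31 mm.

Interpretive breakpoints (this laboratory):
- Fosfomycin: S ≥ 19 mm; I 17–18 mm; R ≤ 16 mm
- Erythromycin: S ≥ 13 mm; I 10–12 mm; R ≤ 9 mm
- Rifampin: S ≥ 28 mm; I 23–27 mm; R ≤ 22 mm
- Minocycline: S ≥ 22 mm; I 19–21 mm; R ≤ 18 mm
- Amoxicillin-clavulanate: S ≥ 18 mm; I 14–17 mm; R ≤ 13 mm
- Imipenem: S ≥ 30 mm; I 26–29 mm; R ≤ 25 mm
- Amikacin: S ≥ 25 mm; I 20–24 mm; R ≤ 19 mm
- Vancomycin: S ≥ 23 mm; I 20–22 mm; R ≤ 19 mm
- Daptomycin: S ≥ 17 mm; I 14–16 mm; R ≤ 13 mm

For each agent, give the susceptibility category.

S, R, R, R, R, S, R, S, S

Rifampin (34 mm) ≥ 28 mm ⇒ susceptible
Daptomycin 12 mm: ≤ 13 mm ⇒ R
Vancomycin 11 mm: ≤ 19 mm → R
Amikacin: 16 mm is ≤ 19 mm — Resistant
Erythromycin (9 mm) ≤ 9 mm → R
Fosfomycin: 19 mm is ≥ 19 mm — susceptible
Amoxicillin-clavulanate: 13 mm is ≤ 13 mm — Resistant
Imipenem 30 mm: ≥ 30 mm → S
Minocycline (31 mm) ≥ 22 mm → susceptible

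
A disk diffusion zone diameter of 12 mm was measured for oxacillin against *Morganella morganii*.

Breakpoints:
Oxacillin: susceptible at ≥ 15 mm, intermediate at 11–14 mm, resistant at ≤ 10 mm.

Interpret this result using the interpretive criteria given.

I

Oxacillin (12 mm) in 11–14 mm ⇒ Intermediate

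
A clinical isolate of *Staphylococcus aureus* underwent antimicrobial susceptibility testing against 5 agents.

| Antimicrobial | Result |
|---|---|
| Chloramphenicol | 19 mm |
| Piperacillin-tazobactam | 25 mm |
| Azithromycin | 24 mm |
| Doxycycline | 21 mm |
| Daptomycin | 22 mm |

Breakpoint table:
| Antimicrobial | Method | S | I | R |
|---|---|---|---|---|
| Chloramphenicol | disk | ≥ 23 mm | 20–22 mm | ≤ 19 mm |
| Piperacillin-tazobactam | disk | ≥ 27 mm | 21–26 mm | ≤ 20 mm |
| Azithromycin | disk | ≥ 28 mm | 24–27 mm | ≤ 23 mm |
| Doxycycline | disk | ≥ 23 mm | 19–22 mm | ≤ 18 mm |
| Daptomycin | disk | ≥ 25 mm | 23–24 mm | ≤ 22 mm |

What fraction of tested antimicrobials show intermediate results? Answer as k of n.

Chloramphenicol 19 mm: ≤ 19 mm → Resistant
Piperacillin-tazobactam 25 mm: in 21–26 mm — intermediate
Azithromycin 24 mm: in 24–27 mm — I
Doxycycline: 21 mm is in 19–22 mm — intermediate
Daptomycin: 22 mm is ≤ 22 mm — resistant
Intermediate: 3/5

3 of 5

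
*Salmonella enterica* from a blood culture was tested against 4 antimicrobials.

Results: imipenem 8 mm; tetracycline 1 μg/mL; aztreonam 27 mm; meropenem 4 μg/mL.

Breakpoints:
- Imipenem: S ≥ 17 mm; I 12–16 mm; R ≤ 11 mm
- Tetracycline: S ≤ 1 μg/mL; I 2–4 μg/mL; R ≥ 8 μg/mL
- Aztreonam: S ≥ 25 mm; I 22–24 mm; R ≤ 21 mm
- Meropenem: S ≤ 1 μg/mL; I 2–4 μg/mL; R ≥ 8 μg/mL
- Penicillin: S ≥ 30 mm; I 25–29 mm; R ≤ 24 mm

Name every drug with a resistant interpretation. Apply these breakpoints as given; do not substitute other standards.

imipenem

Imipenem (8 mm) ≤ 11 mm — R
Tetracycline (1 μg/mL) ≤ 1 μg/mL → susceptible
Aztreonam: 27 mm is ≥ 25 mm ⇒ Susceptible
Meropenem (4 μg/mL) in 2–4 μg/mL ⇒ I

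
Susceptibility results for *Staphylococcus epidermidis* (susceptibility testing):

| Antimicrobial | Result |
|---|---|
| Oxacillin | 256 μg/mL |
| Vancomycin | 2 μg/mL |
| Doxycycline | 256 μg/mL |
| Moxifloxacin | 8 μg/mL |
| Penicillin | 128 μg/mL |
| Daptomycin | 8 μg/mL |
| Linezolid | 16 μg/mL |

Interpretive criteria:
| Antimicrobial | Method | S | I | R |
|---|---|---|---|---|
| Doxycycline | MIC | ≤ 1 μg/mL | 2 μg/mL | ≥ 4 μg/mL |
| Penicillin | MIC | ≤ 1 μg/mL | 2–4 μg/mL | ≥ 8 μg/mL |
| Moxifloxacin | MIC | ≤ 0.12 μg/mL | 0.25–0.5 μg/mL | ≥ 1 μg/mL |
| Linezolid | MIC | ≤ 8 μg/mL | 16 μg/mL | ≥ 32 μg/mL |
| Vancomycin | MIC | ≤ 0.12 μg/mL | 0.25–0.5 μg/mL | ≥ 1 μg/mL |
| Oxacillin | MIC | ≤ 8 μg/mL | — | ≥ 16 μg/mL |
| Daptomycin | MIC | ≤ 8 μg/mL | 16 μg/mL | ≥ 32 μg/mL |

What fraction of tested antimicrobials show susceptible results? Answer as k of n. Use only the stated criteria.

1 of 7

Oxacillin: 256 μg/mL is ≥ 16 μg/mL → R
Vancomycin 2 μg/mL: ≥ 1 μg/mL — Resistant
Doxycycline 256 μg/mL: ≥ 4 μg/mL ⇒ R
Moxifloxacin: 8 μg/mL is ≥ 1 μg/mL ⇒ Resistant
Penicillin (128 μg/mL) ≥ 8 μg/mL — resistant
Daptomycin 8 μg/mL: ≤ 8 μg/mL → susceptible
Linezolid (16 μg/mL) = 16 μg/mL ⇒ I
Susceptible: 1/7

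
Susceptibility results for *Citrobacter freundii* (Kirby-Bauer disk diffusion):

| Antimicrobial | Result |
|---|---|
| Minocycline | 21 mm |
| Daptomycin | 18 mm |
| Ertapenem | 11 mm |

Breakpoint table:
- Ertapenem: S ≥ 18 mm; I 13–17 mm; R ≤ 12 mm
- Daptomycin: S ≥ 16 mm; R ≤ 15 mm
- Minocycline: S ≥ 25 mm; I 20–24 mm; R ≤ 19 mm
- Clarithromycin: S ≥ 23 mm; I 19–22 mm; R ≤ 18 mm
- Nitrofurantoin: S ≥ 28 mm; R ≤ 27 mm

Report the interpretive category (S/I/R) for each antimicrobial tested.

I, S, R

Minocycline: 21 mm is in 20–24 mm → intermediate
Daptomycin 18 mm: ≥ 16 mm — S
Ertapenem 11 mm: ≤ 12 mm → Resistant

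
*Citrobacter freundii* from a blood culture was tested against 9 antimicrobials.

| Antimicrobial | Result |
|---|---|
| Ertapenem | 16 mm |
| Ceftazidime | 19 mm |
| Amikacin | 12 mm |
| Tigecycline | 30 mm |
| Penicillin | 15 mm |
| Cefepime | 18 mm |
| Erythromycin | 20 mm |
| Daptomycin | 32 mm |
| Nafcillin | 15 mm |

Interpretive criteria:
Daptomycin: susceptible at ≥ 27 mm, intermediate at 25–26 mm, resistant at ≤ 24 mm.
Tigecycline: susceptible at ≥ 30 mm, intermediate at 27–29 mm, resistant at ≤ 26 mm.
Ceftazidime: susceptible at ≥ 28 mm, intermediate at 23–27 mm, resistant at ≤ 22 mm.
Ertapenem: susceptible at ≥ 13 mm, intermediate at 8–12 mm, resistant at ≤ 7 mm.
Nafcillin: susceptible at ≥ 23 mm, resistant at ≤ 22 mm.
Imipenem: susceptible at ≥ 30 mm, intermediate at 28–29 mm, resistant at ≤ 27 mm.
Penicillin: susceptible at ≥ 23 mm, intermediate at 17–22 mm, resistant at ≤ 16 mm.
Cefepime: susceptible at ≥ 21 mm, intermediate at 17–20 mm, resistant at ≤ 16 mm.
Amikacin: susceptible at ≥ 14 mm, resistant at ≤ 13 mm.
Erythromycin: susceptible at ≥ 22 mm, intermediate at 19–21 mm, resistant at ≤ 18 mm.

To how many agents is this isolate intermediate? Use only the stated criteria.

2

Ertapenem (16 mm) ≥ 13 mm ⇒ susceptible
Ceftazidime (19 mm) ≤ 22 mm → Resistant
Amikacin: 12 mm is ≤ 13 mm → Resistant
Tigecycline 30 mm: ≥ 30 mm ⇒ susceptible
Penicillin 15 mm: ≤ 16 mm — Resistant
Cefepime: 18 mm is in 17–20 mm ⇒ I
Erythromycin 20 mm: in 19–21 mm ⇒ intermediate
Daptomycin: 32 mm is ≥ 27 mm — Susceptible
Nafcillin (15 mm) ≤ 22 mm — Resistant
Intermediate: 2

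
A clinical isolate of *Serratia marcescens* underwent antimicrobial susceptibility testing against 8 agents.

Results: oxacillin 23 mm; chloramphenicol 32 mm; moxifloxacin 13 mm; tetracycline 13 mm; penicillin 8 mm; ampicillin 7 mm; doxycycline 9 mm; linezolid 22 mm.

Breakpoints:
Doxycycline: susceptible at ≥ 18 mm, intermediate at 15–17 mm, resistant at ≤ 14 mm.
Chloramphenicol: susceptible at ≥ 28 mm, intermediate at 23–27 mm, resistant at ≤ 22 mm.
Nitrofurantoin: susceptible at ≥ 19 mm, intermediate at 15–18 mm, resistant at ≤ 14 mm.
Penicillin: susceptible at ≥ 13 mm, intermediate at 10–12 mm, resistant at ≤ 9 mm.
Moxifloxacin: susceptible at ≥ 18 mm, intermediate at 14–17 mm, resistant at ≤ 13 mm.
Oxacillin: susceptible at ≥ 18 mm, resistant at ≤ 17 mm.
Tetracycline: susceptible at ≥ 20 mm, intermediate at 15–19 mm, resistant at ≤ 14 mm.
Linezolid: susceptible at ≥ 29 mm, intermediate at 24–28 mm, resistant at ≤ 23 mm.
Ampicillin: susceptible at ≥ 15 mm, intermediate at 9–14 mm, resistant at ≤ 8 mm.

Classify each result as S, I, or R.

S, S, R, R, R, R, R, R

Oxacillin: 23 mm is ≥ 18 mm ⇒ Susceptible
Chloramphenicol: 32 mm is ≥ 28 mm — Susceptible
Moxifloxacin 13 mm: ≤ 13 mm ⇒ resistant
Tetracycline: 13 mm is ≤ 14 mm ⇒ Resistant
Penicillin (8 mm) ≤ 9 mm ⇒ resistant
Ampicillin 7 mm: ≤ 8 mm ⇒ R
Doxycycline 9 mm: ≤ 14 mm → R
Linezolid (22 mm) ≤ 23 mm — Resistant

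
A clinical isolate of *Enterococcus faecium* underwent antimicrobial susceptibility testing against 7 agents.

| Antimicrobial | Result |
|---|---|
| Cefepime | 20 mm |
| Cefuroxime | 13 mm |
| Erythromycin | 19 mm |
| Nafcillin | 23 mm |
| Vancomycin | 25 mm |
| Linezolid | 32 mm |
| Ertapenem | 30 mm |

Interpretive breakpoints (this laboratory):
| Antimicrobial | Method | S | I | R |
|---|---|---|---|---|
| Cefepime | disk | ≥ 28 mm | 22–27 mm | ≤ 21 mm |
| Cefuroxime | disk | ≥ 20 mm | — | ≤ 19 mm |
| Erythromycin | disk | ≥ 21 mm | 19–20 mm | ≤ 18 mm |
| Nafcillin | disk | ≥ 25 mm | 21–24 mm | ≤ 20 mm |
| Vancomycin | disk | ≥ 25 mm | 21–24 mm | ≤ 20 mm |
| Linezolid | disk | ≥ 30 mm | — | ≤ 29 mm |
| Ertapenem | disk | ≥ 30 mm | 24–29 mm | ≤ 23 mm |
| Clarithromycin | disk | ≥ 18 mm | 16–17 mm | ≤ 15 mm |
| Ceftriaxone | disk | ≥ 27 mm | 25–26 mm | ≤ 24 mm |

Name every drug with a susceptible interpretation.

vancomycin, linezolid, ertapenem

Cefepime (20 mm) ≤ 21 mm — Resistant
Cefuroxime: 13 mm is ≤ 19 mm — resistant
Erythromycin 19 mm: in 19–20 mm ⇒ intermediate
Nafcillin: 23 mm is in 21–24 mm → I
Vancomycin (25 mm) ≥ 25 mm ⇒ S
Linezolid 32 mm: ≥ 30 mm → Susceptible
Ertapenem (30 mm) ≥ 30 mm → Susceptible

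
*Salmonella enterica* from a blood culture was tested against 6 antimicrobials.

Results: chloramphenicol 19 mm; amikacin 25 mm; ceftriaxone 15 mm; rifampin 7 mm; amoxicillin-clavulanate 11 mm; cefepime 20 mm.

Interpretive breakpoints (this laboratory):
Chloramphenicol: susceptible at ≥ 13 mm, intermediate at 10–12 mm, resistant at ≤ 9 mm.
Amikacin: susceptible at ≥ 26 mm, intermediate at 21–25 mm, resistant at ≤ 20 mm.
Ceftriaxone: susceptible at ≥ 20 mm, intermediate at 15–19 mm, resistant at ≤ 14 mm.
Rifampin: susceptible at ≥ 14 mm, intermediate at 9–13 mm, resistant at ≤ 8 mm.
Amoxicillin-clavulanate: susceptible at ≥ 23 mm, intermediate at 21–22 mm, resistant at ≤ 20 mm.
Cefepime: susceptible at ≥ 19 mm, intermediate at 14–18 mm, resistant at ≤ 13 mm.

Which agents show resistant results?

Chloramphenicol: 19 mm is ≥ 13 mm ⇒ Susceptible
Amikacin: 25 mm is in 21–25 mm ⇒ I
Ceftriaxone: 15 mm is in 15–19 mm ⇒ I
Rifampin 7 mm: ≤ 8 mm — Resistant
Amoxicillin-clavulanate (11 mm) ≤ 20 mm — Resistant
Cefepime 20 mm: ≥ 19 mm — S

rifampin, amoxicillin-clavulanate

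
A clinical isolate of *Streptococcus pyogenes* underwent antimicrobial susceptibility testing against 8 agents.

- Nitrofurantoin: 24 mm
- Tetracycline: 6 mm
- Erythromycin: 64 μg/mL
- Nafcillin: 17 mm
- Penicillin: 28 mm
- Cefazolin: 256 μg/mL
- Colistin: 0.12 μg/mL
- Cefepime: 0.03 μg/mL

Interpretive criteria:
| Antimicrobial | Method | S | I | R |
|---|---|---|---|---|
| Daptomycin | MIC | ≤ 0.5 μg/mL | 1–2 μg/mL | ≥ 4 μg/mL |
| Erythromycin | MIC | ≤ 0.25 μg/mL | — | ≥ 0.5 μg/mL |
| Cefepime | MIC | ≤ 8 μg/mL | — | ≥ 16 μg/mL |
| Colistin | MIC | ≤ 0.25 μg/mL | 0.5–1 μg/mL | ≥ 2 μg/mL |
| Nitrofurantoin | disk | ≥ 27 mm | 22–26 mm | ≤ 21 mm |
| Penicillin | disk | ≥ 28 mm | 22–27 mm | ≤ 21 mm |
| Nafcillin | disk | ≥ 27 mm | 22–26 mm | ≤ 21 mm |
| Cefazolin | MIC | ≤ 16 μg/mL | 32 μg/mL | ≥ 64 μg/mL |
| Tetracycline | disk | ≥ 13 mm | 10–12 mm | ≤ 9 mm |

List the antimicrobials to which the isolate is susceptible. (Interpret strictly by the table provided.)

Nitrofurantoin (24 mm) in 22–26 mm ⇒ I
Tetracycline (6 mm) ≤ 9 mm → R
Erythromycin (64 μg/mL) ≥ 0.5 μg/mL — Resistant
Nafcillin (17 mm) ≤ 21 mm → R
Penicillin 28 mm: ≥ 28 mm — Susceptible
Cefazolin (256 μg/mL) ≥ 64 μg/mL ⇒ resistant
Colistin: 0.12 μg/mL is ≤ 0.25 μg/mL → S
Cefepime (0.03 μg/mL) ≤ 8 μg/mL — S

penicillin, colistin, cefepime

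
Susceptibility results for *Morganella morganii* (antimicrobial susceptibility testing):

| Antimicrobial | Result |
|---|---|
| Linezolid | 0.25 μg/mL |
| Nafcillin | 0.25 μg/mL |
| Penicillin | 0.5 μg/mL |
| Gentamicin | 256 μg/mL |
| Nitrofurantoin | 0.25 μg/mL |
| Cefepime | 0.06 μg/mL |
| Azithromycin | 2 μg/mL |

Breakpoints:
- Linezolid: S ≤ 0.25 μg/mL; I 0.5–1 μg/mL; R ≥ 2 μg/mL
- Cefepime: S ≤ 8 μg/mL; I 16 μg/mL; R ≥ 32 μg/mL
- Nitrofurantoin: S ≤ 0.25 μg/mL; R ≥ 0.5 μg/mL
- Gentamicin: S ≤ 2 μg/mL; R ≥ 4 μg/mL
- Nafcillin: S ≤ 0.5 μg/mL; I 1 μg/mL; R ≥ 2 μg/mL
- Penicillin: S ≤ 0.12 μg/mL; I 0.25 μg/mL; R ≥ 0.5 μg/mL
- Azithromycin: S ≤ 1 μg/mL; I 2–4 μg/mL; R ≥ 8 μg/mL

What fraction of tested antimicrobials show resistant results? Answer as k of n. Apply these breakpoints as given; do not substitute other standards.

Linezolid: 0.25 μg/mL is ≤ 0.25 μg/mL → Susceptible
Nafcillin (0.25 μg/mL) ≤ 0.5 μg/mL — susceptible
Penicillin: 0.5 μg/mL is ≥ 0.5 μg/mL → Resistant
Gentamicin: 256 μg/mL is ≥ 4 μg/mL → Resistant
Nitrofurantoin 0.25 μg/mL: ≤ 0.25 μg/mL — S
Cefepime 0.06 μg/mL: ≤ 8 μg/mL — Susceptible
Azithromycin (2 μg/mL) in 2–4 μg/mL — intermediate
Resistant: 2/7

2 of 7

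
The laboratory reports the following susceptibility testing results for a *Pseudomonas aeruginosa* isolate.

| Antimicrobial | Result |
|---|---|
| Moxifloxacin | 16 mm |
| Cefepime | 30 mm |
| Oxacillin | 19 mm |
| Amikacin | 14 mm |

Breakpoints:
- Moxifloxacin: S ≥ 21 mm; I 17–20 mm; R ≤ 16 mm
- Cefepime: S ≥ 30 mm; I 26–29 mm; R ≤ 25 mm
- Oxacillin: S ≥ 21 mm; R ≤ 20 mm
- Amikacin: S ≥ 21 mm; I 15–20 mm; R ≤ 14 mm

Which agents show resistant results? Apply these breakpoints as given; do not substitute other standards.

moxifloxacin, oxacillin, amikacin

Moxifloxacin (16 mm) ≤ 16 mm ⇒ resistant
Cefepime 30 mm: ≥ 30 mm → Susceptible
Oxacillin (19 mm) ≤ 20 mm — R
Amikacin: 14 mm is ≤ 14 mm — Resistant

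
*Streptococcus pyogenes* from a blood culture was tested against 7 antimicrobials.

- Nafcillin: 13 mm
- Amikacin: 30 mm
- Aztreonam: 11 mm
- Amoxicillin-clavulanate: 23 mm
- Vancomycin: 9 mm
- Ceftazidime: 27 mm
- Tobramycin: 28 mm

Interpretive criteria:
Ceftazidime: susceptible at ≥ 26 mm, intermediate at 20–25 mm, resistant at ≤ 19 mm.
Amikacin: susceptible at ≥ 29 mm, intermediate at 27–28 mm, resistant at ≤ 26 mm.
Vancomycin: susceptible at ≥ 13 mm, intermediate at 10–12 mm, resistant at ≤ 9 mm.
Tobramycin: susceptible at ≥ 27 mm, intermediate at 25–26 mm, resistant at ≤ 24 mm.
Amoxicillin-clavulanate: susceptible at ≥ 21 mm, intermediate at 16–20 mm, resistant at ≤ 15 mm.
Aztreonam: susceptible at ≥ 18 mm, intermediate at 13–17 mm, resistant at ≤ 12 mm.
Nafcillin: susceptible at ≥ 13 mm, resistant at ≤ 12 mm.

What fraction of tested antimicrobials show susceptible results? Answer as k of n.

Nafcillin 13 mm: ≥ 13 mm — S
Amikacin: 30 mm is ≥ 29 mm ⇒ susceptible
Aztreonam (11 mm) ≤ 12 mm → Resistant
Amoxicillin-clavulanate (23 mm) ≥ 21 mm → susceptible
Vancomycin (9 mm) ≤ 9 mm — Resistant
Ceftazidime 27 mm: ≥ 26 mm — susceptible
Tobramycin 28 mm: ≥ 27 mm — Susceptible
Susceptible: 5/7

5 of 7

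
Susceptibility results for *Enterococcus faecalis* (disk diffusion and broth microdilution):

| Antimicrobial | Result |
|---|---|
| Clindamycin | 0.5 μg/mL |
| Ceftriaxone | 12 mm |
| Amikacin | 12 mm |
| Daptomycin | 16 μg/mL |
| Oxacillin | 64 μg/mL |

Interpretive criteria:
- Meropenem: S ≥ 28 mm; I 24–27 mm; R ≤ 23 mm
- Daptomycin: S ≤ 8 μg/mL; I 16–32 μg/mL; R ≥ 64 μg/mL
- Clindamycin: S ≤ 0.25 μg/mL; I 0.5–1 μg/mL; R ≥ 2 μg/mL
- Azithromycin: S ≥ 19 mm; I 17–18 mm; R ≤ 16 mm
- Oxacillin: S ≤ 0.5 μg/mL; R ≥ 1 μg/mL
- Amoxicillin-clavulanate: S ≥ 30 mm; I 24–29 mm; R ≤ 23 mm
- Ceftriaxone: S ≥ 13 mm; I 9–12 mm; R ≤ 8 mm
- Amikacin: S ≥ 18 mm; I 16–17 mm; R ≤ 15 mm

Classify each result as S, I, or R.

I, I, R, I, R

Clindamycin (0.5 μg/mL) in 0.5–1 μg/mL → intermediate
Ceftriaxone: 12 mm is in 9–12 mm → Intermediate
Amikacin (12 mm) ≤ 15 mm ⇒ resistant
Daptomycin: 16 μg/mL is in 16–32 μg/mL → intermediate
Oxacillin (64 μg/mL) ≥ 1 μg/mL ⇒ R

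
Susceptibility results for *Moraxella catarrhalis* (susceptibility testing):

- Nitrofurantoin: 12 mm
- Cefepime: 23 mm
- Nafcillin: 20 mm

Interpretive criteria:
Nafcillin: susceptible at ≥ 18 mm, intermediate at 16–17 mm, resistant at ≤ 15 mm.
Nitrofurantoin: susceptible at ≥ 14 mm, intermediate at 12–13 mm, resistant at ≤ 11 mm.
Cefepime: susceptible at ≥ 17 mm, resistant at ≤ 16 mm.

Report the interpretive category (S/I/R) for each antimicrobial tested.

Nitrofurantoin: 12 mm is in 12–13 mm ⇒ intermediate
Cefepime 23 mm: ≥ 17 mm ⇒ susceptible
Nafcillin 20 mm: ≥ 18 mm — Susceptible

I, S, S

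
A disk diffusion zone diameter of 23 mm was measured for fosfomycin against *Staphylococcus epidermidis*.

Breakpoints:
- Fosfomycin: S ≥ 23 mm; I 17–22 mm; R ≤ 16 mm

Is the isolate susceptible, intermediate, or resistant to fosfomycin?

Susceptible

Fosfomycin 23 mm: ≥ 23 mm — S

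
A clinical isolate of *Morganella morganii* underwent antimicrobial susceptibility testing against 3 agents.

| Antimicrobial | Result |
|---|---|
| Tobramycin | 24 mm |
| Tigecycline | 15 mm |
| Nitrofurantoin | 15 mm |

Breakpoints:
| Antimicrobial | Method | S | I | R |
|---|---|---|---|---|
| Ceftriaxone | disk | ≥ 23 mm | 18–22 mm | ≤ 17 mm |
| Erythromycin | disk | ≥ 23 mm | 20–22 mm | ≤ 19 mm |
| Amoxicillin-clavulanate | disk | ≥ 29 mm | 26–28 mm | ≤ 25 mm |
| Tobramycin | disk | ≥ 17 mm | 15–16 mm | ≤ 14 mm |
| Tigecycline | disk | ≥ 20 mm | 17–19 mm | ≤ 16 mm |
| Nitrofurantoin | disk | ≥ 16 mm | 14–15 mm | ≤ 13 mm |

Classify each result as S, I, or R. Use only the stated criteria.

S, R, I

Tobramycin 24 mm: ≥ 17 mm → Susceptible
Tigecycline 15 mm: ≤ 16 mm — R
Nitrofurantoin 15 mm: in 14–15 mm — intermediate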